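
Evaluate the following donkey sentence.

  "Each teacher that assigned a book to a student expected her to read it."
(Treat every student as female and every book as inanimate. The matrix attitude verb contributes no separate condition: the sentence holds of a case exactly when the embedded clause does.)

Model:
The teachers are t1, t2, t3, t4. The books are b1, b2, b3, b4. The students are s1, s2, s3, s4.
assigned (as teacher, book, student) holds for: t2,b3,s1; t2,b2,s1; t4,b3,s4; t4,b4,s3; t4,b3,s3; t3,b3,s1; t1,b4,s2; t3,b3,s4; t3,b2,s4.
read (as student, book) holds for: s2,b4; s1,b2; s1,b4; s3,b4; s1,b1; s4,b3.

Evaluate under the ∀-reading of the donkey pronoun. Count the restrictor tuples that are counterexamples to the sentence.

4

"her" takes "a student" as antecedent and "it" takes "a book"; both are donkey pronouns co-varying with the restrictor.
Strong reading: for every (t,b,s) with assigned(t,b,s), read(s,b).
Restrictor triples: (t1,b4,s2)→read(s2,b4) ✓  (t2,b2,s1)→read(s1,b2) ✓  (t2,b3,s1)→read(s1,b3) ✗  (t3,b2,s4)→read(s4,b2) ✗  (t3,b3,s1)→read(s1,b3) ✗  (t3,b3,s4)→read(s4,b3) ✓  (t4,b3,s3)→read(s3,b3) ✗  (t4,b3,s4)→read(s4,b3) ✓  (t4,b4,s3)→read(s3,b4) ✓
Counterexamples (restrictor triples failing the scope): 4.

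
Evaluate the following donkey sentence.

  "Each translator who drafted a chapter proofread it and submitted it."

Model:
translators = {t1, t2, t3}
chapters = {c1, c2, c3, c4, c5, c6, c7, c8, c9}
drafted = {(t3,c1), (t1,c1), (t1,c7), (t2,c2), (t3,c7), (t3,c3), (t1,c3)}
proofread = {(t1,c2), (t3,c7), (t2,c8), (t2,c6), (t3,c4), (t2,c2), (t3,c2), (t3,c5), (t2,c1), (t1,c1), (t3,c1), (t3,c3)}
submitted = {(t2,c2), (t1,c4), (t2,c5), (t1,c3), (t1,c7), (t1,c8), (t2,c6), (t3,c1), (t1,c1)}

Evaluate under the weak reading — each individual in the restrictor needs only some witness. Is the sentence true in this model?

True

"it" takes "a chapter" as antecedent — a donkey pronoun bound across the clause boundary.
Weak reading: every translator t with some drafted-chapter has at least one drafted-chapter c such that proofread(t,c) ∧ submitted(t,c).
Per translator: t1:✓  t2:✓  t3:✓
Every translator in the restrictor has a witness.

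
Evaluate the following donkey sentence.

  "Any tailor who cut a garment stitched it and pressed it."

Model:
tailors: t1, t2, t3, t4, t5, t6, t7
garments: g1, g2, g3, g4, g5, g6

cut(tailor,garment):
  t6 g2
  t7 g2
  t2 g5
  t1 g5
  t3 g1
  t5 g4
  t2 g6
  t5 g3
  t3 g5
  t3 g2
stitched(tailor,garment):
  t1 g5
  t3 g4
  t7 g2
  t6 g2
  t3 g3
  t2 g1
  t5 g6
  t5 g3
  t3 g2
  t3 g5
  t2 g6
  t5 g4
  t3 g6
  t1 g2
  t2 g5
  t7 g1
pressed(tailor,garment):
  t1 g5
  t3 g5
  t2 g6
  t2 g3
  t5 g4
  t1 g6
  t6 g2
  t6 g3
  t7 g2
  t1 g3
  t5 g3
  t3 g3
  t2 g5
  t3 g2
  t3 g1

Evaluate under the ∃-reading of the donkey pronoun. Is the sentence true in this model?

"it" takes "a garment" as antecedent — a donkey pronoun bound across the clause boundary.
Weak reading: every tailor t with some cut-garment has at least one cut-garment g such that stitched(t,g) ∧ pressed(t,g).
Per tailor: t1:✓  t2:✓  t3:✓  t5:✓  t6:✓  t7:✓
Every tailor in the restrictor has a witness.

True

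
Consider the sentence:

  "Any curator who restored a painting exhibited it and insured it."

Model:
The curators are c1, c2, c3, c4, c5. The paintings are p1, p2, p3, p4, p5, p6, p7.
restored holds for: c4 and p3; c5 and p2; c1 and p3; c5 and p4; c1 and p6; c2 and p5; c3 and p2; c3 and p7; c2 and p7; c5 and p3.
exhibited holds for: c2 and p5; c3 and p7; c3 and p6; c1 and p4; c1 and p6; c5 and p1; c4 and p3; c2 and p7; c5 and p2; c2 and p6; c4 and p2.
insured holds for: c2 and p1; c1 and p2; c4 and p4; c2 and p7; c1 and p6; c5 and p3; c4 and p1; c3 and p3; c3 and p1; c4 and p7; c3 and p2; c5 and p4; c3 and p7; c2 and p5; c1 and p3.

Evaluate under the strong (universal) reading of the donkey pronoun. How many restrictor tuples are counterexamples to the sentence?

6

"it" takes "a painting" as antecedent — a donkey pronoun bound across the clause boundary.
Strong reading: for every (c,p) with restored(c,p), exhibited(c,p) ∧ insured(c,p).
Restrictor pairs: (c1,p3) ✗  (c1,p6) ✓  (c2,p5) ✓  (c2,p7) ✓  (c3,p2) ✗  (c3,p7) ✓  (c4,p3) ✗  (c5,p2) ✗  (c5,p3) ✗  (c5,p4) ✗
Counterexamples (restrictor pairs failing the scope): 6.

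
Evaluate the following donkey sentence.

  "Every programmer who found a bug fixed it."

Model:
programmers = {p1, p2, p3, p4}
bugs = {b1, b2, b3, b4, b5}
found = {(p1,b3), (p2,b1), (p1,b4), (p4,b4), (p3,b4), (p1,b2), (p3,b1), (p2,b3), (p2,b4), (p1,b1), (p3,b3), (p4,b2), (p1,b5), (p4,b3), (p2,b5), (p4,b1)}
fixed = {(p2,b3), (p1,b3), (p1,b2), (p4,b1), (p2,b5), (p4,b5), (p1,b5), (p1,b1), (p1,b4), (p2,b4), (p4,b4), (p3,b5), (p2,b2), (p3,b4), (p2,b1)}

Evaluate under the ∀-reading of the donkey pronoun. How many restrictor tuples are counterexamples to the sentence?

4

"it" takes "a bug" as antecedent — a donkey pronoun bound across the clause boundary.
Strong reading: for every (p,b) with found(p,b), fixed(p,b).
Restrictor pairs: (p1,b1) ✓  (p1,b2) ✓  (p1,b3) ✓  (p1,b4) ✓  (p1,b5) ✓  (p2,b1) ✓  (p2,b3) ✓  (p2,b4) ✓  (p2,b5) ✓  (p3,b1) ✗  (p3,b3) ✗  (p3,b4) ✓  (p4,b1) ✓  (p4,b2) ✗  (p4,b3) ✗  (p4,b4) ✓
Counterexamples (restrictor pairs failing the scope): 4.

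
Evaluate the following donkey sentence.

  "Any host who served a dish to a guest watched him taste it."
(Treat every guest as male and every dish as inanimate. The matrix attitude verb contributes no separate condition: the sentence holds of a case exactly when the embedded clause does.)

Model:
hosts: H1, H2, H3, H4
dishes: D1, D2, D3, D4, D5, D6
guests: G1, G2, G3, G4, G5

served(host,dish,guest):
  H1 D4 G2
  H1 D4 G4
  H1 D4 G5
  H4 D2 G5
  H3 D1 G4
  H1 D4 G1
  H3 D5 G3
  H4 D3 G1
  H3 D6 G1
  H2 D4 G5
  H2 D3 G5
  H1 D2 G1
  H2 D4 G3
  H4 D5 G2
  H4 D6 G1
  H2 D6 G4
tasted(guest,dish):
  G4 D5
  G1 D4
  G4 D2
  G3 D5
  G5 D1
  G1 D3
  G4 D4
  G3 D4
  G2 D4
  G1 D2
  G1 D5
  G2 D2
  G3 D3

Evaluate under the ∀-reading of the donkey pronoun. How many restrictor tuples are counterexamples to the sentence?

"him" takes "a guest" as antecedent and "it" takes "a dish"; both are donkey pronouns co-varying with the restrictor.
Strong reading: for every (h,d,g) with served(h,d,g), tasted(g,d).
Restrictor triples: (H1,D2,G1)→tasted(G1,D2) ✓  (H1,D4,G1)→tasted(G1,D4) ✓  (H1,D4,G2)→tasted(G2,D4) ✓  (H1,D4,G4)→tasted(G4,D4) ✓  (H1,D4,G5)→tasted(G5,D4) ✗  (H2,D3,G5)→tasted(G5,D3) ✗  (H2,D4,G3)→tasted(G3,D4) ✓  (H2,D4,G5)→tasted(G5,D4) ✗  (H2,D6,G4)→tasted(G4,D6) ✗  (H3,D1,G4)→tasted(G4,D1) ✗  (H3,D5,G3)→tasted(G3,D5) ✓  (H3,D6,G1)→tasted(G1,D6) ✗  (H4,D2,G5)→tasted(G5,D2) ✗  (H4,D3,G1)→tasted(G1,D3) ✓  (H4,D5,G2)→tasted(G2,D5) ✗  (H4,D6,G1)→tasted(G1,D6) ✗
Counterexamples (restrictor triples failing the scope): 9.

9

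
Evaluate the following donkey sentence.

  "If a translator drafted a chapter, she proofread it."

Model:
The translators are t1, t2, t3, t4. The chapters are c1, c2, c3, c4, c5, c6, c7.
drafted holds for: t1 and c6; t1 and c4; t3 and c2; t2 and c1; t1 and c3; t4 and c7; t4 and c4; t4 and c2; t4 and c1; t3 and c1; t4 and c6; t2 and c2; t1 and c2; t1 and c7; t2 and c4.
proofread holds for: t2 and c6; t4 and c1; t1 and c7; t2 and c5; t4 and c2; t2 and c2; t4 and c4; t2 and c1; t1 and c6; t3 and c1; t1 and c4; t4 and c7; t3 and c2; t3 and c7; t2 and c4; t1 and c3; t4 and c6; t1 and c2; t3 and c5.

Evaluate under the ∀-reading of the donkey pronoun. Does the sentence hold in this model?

"it" takes "a chapter" as antecedent — a donkey pronoun bound across the clause boundary.
Strong reading: for every (t,c) with drafted(t,c), proofread(t,c).
Restrictor pairs: (t1,c2) ✓  (t1,c3) ✓  (t1,c4) ✓  (t1,c6) ✓  (t1,c7) ✓  (t2,c1) ✓  (t2,c2) ✓  (t2,c4) ✓  (t3,c1) ✓  (t3,c2) ✓  (t4,c1) ✓  (t4,c2) ✓  (t4,c4) ✓  (t4,c6) ✓  (t4,c7) ✓
Every restrictor pair satisfies the scope.

True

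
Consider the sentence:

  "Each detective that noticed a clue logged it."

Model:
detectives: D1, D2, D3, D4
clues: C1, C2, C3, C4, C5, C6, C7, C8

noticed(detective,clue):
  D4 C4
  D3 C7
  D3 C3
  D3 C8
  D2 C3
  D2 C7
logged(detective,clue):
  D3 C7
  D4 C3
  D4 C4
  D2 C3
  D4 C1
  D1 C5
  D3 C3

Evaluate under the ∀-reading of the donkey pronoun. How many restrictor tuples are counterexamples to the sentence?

2

"it" takes "a clue" as antecedent — a donkey pronoun bound across the clause boundary.
Strong reading: for every (d,c) with noticed(d,c), logged(d,c).
Restrictor pairs: (D2,C3) ✓  (D2,C7) ✗  (D3,C3) ✓  (D3,C7) ✓  (D3,C8) ✗  (D4,C4) ✓
Counterexamples (restrictor pairs failing the scope): 2.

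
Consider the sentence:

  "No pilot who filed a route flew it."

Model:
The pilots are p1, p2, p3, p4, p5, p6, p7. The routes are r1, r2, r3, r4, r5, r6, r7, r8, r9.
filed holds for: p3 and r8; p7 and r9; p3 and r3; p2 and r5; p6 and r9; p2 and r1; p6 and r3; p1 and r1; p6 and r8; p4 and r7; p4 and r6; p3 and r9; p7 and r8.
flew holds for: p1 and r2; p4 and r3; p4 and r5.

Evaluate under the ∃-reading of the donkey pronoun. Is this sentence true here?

True

"it" takes "a route" as antecedent — a donkey pronoun bound across the clause boundary.
Truth condition: for no (p,r) with filed(p,r) does flew(p,r) hold.
Restrictor pairs — does the scope hold? (p1,r1):fails  (p2,r1):fails  (p2,r5):fails  (p3,r3):fails  (p3,r8):fails  (p3,r9):fails  (p4,r6):fails  (p4,r7):fails  (p6,r3):fails  (p6,r8):fails  (p6,r9):fails  (p7,r8):fails  (p7,r9):fails
Scope holds for no restrictor pair, so the sentence is true.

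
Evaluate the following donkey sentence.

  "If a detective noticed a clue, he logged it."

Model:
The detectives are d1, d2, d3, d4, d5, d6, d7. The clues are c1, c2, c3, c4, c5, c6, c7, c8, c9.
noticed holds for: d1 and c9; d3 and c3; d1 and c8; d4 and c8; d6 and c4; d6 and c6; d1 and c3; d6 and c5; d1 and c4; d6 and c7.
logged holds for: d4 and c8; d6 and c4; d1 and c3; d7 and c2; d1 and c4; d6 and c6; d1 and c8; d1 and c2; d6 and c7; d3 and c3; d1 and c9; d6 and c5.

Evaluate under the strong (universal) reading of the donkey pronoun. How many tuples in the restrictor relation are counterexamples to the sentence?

0

"it" takes "a clue" as antecedent — a donkey pronoun bound across the clause boundary.
Strong reading: for every (d,c) with noticed(d,c), logged(d,c).
Restrictor pairs: (d1,c3) ✓  (d1,c4) ✓  (d1,c8) ✓  (d1,c9) ✓  (d3,c3) ✓  (d4,c8) ✓  (d6,c4) ✓  (d6,c5) ✓  (d6,c6) ✓  (d6,c7) ✓
Counterexamples (restrictor pairs failing the scope): 0.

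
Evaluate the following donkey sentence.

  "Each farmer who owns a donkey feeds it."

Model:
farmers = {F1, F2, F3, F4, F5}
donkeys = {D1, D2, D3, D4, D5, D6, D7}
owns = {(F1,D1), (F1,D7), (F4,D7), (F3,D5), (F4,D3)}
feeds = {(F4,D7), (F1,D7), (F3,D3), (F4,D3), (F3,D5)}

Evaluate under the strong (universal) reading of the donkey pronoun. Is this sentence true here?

False

"it" takes "a donkey" as antecedent — a donkey pronoun bound across the clause boundary.
Strong reading: for every (f,d) with owns(f,d), feeds(f,d).
Restrictor pairs: (F1,D1) ✗  (F1,D7) ✓  (F3,D5) ✓  (F4,D3) ✓  (F4,D7) ✓
Counterexample: (F1,D1) is in owns but fails the scope.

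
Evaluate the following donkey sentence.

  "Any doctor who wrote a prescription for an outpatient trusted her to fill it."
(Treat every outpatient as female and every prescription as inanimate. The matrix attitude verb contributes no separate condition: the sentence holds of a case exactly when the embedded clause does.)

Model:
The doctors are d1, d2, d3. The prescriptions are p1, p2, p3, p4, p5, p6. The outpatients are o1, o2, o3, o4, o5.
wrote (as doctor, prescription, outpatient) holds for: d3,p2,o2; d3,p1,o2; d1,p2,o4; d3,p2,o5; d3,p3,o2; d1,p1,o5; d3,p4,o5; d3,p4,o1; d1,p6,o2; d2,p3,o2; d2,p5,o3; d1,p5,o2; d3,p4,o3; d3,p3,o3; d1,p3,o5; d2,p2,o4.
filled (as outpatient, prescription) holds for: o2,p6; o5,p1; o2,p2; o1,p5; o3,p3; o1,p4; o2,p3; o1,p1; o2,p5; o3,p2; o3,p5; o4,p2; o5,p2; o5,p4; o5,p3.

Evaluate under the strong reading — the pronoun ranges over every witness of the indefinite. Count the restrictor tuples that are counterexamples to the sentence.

2

"her" takes "an outpatient" as antecedent and "it" takes "a prescription"; both are donkey pronouns co-varying with the restrictor.
Strong reading: for every (d,p,o) with wrote(d,p,o), filled(o,p).
Restrictor triples: (d1,p1,o5)→filled(o5,p1) ✓  (d1,p2,o4)→filled(o4,p2) ✓  (d1,p3,o5)→filled(o5,p3) ✓  (d1,p5,o2)→filled(o2,p5) ✓  (d1,p6,o2)→filled(o2,p6) ✓  (d2,p2,o4)→filled(o4,p2) ✓  (d2,p3,o2)→filled(o2,p3) ✓  (d2,p5,o3)→filled(o3,p5) ✓  (d3,p1,o2)→filled(o2,p1) ✗  (d3,p2,o2)→filled(o2,p2) ✓  (d3,p2,o5)→filled(o5,p2) ✓  (d3,p3,o2)→filled(o2,p3) ✓  (d3,p3,o3)→filled(o3,p3) ✓  (d3,p4,o1)→filled(o1,p4) ✓  (d3,p4,o3)→filled(o3,p4) ✗  (d3,p4,o5)→filled(o5,p4) ✓
Counterexamples (restrictor triples failing the scope): 2.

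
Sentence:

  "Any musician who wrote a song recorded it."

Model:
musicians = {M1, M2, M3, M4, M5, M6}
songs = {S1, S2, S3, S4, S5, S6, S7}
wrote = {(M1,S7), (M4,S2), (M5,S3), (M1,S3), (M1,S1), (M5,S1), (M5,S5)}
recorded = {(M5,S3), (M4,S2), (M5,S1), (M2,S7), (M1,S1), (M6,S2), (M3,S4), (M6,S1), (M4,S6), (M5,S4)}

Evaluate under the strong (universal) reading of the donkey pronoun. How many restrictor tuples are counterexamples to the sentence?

"it" takes "a song" as antecedent — a donkey pronoun bound across the clause boundary.
Strong reading: for every (m,s) with wrote(m,s), recorded(m,s).
Restrictor pairs: (M1,S1) ✓  (M1,S3) ✗  (M1,S7) ✗  (M4,S2) ✓  (M5,S1) ✓  (M5,S3) ✓  (M5,S5) ✗
Counterexamples (restrictor pairs failing the scope): 3.

3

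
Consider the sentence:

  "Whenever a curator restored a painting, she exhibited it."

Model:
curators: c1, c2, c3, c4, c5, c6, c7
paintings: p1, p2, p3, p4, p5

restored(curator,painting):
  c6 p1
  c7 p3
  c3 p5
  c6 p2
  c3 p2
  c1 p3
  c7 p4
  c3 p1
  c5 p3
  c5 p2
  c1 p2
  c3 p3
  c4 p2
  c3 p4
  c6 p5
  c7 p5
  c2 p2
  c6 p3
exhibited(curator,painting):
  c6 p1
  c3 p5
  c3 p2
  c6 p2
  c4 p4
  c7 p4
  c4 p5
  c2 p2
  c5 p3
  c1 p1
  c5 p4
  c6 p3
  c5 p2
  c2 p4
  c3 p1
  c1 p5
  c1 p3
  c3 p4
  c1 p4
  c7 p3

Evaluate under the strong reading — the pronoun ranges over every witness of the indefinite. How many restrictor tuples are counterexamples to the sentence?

5

"it" takes "a painting" as antecedent — a donkey pronoun bound across the clause boundary.
Strong reading: for every (c,p) with restored(c,p), exhibited(c,p).
Restrictor pairs: (c1,p2) ✗  (c1,p3) ✓  (c2,p2) ✓  (c3,p1) ✓  (c3,p2) ✓  (c3,p3) ✗  (c3,p4) ✓  (c3,p5) ✓  (c4,p2) ✗  (c5,p2) ✓  (c5,p3) ✓  (c6,p1) ✓  (c6,p2) ✓  (c6,p3) ✓  (c6,p5) ✗  (c7,p3) ✓  (c7,p4) ✓  (c7,p5) ✗
Counterexamples (restrictor pairs failing the scope): 5.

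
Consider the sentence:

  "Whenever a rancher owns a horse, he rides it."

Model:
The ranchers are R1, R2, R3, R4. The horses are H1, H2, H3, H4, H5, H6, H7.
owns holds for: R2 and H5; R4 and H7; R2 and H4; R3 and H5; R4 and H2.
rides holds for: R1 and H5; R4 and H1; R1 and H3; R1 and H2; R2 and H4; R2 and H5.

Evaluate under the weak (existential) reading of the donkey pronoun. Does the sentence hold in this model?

False

"it" takes "a horse" as antecedent — a donkey pronoun bound across the clause boundary.
Weak reading: every rancher r with some owns-horse has at least one owns-horse h such that rides(r,h).
Per rancher: R2:✓  R3:✗  R4:✗
R3 has no witness among its owns-horses.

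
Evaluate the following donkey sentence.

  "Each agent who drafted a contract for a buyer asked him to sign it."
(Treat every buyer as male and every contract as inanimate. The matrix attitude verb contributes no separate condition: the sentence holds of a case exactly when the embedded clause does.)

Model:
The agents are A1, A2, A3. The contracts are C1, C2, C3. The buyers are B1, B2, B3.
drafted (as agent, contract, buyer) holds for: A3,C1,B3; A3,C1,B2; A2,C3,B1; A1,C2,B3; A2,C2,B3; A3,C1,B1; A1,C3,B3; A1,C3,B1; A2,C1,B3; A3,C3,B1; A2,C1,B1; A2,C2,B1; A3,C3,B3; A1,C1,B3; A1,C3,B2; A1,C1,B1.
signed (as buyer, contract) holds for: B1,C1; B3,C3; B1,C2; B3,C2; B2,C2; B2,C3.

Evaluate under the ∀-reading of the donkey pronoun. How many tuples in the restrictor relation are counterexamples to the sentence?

"him" takes "a buyer" as antecedent and "it" takes "a contract"; both are donkey pronouns co-varying with the restrictor.
Strong reading: for every (a,c,b) with drafted(a,c,b), signed(b,c).
Restrictor triples: (A1,C1,B1)→signed(B1,C1) ✓  (A1,C1,B3)→signed(B3,C1) ✗  (A1,C2,B3)→signed(B3,C2) ✓  (A1,C3,B1)→signed(B1,C3) ✗  (A1,C3,B2)→signed(B2,C3) ✓  (A1,C3,B3)→signed(B3,C3) ✓  (A2,C1,B1)→signed(B1,C1) ✓  (A2,C1,B3)→signed(B3,C1) ✗  (A2,C2,B1)→signed(B1,C2) ✓  (A2,C2,B3)→signed(B3,C2) ✓  (A2,C3,B1)→signed(B1,C3) ✗  (A3,C1,B1)→signed(B1,C1) ✓  (A3,C1,B2)→signed(B2,C1) ✗  (A3,C1,B3)→signed(B3,C1) ✗  (A3,C3,B1)→signed(B1,C3) ✗  (A3,C3,B3)→signed(B3,C3) ✓
Counterexamples (restrictor triples failing the scope): 7.

7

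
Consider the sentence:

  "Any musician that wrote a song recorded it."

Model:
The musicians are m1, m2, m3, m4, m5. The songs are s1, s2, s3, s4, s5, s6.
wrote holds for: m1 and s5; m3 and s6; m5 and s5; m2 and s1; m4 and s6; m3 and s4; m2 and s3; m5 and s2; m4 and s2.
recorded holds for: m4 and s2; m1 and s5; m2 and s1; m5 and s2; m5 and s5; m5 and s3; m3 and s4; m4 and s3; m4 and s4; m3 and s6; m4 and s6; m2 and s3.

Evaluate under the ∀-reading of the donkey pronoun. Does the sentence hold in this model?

True

"it" takes "a song" as antecedent — a donkey pronoun bound across the clause boundary.
Strong reading: for every (m,s) with wrote(m,s), recorded(m,s).
Restrictor pairs: (m1,s5) ✓  (m2,s1) ✓  (m2,s3) ✓  (m3,s4) ✓  (m3,s6) ✓  (m4,s2) ✓  (m4,s6) ✓  (m5,s2) ✓  (m5,s5) ✓
Every restrictor pair satisfies the scope.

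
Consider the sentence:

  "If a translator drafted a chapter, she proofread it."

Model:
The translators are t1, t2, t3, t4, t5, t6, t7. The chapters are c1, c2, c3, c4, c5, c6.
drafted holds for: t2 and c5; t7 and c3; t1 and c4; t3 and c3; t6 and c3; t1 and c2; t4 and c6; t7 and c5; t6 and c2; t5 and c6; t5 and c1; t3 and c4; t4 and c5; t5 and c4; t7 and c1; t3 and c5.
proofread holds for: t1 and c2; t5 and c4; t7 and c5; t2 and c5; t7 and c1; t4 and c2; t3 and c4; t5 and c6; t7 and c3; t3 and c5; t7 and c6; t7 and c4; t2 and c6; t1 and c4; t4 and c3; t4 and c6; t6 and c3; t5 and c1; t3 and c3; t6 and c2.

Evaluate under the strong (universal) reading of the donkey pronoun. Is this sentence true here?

"it" takes "a chapter" as antecedent — a donkey pronoun bound across the clause boundary.
Strong reading: for every (t,c) with drafted(t,c), proofread(t,c).
Restrictor pairs: (t1,c2) ✓  (t1,c4) ✓  (t2,c5) ✓  (t3,c3) ✓  (t3,c4) ✓  (t3,c5) ✓  (t4,c5) ✗  (t4,c6) ✓  (t5,c1) ✓  (t5,c4) ✓  (t5,c6) ✓  (t6,c2) ✓  (t6,c3) ✓  (t7,c1) ✓  (t7,c3) ✓  (t7,c5) ✓
Counterexample: (t4,c5) is in drafted but fails the scope.

False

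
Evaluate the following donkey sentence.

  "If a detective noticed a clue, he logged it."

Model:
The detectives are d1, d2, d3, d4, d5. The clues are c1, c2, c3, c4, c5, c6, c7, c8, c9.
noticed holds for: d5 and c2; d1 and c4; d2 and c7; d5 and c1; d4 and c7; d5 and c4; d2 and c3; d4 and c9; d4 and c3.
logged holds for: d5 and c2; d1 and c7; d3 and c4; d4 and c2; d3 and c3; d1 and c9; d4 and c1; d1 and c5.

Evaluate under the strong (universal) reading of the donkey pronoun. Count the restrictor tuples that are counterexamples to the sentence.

"it" takes "a clue" as antecedent — a donkey pronoun bound across the clause boundary.
Strong reading: for every (d,c) with noticed(d,c), logged(d,c).
Restrictor pairs: (d1,c4) ✗  (d2,c3) ✗  (d2,c7) ✗  (d4,c3) ✗  (d4,c7) ✗  (d4,c9) ✗  (d5,c1) ✗  (d5,c2) ✓  (d5,c4) ✗
Counterexamples (restrictor pairs failing the scope): 8.

8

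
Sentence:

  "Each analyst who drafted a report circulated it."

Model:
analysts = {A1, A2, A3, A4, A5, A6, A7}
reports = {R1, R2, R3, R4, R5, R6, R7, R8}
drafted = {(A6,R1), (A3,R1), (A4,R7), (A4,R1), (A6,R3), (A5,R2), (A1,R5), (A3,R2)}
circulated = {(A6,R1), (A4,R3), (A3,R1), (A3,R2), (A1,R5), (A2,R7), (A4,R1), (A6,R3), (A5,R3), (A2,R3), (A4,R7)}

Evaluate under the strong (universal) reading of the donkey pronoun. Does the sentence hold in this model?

"it" takes "a report" as antecedent — a donkey pronoun bound across the clause boundary.
Strong reading: for every (a,r) with drafted(a,r), circulated(a,r).
Restrictor pairs: (A1,R5) ✓  (A3,R1) ✓  (A3,R2) ✓  (A4,R1) ✓  (A4,R7) ✓  (A5,R2) ✗  (A6,R1) ✓  (A6,R3) ✓
Counterexample: (A5,R2) is in drafted but fails the scope.

False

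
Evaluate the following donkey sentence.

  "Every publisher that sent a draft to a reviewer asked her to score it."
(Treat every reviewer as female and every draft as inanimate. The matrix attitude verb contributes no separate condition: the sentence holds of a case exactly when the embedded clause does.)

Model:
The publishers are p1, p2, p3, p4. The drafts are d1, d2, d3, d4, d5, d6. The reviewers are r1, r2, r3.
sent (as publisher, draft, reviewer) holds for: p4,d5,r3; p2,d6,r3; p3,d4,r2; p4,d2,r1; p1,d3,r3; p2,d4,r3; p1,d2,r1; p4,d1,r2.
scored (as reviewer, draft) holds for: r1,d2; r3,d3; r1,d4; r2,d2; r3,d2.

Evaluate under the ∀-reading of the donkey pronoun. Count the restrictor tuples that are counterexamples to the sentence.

"her" takes "a reviewer" as antecedent and "it" takes "a draft"; both are donkey pronouns co-varying with the restrictor.
Strong reading: for every (p,d,r) with sent(p,d,r), scored(r,d).
Restrictor triples: (p1,d2,r1)→scored(r1,d2) ✓  (p1,d3,r3)→scored(r3,d3) ✓  (p2,d4,r3)→scored(r3,d4) ✗  (p2,d6,r3)→scored(r3,d6) ✗  (p3,d4,r2)→scored(r2,d4) ✗  (p4,d1,r2)→scored(r2,d1) ✗  (p4,d2,r1)→scored(r1,d2) ✓  (p4,d5,r3)→scored(r3,d5) ✗
Counterexamples (restrictor triples failing the scope): 5.

5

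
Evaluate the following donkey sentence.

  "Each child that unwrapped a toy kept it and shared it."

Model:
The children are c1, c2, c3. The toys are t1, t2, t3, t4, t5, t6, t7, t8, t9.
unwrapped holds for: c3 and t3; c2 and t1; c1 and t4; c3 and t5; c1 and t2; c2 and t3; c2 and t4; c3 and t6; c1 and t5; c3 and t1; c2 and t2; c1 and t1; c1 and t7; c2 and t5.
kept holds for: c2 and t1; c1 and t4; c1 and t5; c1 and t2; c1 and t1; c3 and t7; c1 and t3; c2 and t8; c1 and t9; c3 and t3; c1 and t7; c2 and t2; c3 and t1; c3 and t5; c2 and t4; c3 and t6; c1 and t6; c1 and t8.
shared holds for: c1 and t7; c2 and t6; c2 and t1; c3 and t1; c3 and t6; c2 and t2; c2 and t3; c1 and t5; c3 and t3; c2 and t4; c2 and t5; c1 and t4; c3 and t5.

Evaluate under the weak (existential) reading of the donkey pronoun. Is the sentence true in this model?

True

"it" takes "a toy" as antecedent — a donkey pronoun bound across the clause boundary.
Weak reading: every child c with some unwrapped-toy has at least one unwrapped-toy t such that kept(c,t) ∧ shared(c,t).
Per child: c1:✓  c2:✓  c3:✓
Every child in the restrictor has a witness.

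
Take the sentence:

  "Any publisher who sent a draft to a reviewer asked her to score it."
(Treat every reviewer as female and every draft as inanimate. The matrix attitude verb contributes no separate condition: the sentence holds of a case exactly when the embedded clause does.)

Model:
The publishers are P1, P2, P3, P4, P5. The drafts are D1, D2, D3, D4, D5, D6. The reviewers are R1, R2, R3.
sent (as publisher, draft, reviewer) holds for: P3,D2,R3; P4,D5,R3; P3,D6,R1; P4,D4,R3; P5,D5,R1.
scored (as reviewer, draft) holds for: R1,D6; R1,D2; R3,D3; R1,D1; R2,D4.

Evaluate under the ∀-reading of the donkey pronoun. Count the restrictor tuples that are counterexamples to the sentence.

"her" takes "a reviewer" as antecedent and "it" takes "a draft"; both are donkey pronouns co-varying with the restrictor.
Strong reading: for every (p,d,r) with sent(p,d,r), scored(r,d).
Restrictor triples: (P3,D2,R3)→scored(R3,D2) ✗  (P3,D6,R1)→scored(R1,D6) ✓  (P4,D4,R3)→scored(R3,D4) ✗  (P4,D5,R3)→scored(R3,D5) ✗  (P5,D5,R1)→scored(R1,D5) ✗
Counterexamples (restrictor triples failing the scope): 4.

4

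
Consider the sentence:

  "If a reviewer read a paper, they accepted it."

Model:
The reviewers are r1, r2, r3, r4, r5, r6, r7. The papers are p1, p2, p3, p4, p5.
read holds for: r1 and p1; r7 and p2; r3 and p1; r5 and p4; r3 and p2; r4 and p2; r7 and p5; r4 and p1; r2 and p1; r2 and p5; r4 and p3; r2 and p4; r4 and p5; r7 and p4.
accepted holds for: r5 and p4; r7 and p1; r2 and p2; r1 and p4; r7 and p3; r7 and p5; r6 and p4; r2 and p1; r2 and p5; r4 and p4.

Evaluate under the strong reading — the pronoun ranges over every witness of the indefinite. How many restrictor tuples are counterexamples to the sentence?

10

"it" takes "a paper" as antecedent — a donkey pronoun bound across the clause boundary.
Strong reading: for every (r,p) with read(r,p), accepted(r,p).
Restrictor pairs: (r1,p1) ✗  (r2,p1) ✓  (r2,p4) ✗  (r2,p5) ✓  (r3,p1) ✗  (r3,p2) ✗  (r4,p1) ✗  (r4,p2) ✗  (r4,p3) ✗  (r4,p5) ✗  (r5,p4) ✓  (r7,p2) ✗  (r7,p4) ✗  (r7,p5) ✓
Counterexamples (restrictor pairs failing the scope): 10.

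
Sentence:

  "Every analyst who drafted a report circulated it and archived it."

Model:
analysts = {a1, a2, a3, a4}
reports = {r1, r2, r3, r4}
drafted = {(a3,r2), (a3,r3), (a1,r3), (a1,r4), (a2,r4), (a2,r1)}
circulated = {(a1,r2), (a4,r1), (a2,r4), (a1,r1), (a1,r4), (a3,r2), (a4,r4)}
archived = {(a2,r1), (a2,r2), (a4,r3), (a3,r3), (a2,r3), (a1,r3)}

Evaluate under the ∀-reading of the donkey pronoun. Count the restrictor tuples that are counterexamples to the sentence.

6

"it" takes "a report" as antecedent — a donkey pronoun bound across the clause boundary.
Strong reading: for every (a,r) with drafted(a,r), circulated(a,r) ∧ archived(a,r).
Restrictor pairs: (a1,r3) ✗  (a1,r4) ✗  (a2,r1) ✗  (a2,r4) ✗  (a3,r2) ✗  (a3,r3) ✗
Counterexamples (restrictor pairs failing the scope): 6.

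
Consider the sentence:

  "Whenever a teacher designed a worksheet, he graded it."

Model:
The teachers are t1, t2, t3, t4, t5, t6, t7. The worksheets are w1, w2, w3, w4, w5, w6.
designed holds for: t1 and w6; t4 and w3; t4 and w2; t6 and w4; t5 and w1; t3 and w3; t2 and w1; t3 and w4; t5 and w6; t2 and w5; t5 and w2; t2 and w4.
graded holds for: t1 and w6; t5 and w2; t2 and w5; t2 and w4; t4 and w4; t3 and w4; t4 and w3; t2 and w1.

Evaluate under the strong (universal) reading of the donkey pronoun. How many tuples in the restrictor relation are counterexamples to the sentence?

5

"it" takes "a worksheet" as antecedent — a donkey pronoun bound across the clause boundary.
Strong reading: for every (t,w) with designed(t,w), graded(t,w).
Restrictor pairs: (t1,w6) ✓  (t2,w1) ✓  (t2,w4) ✓  (t2,w5) ✓  (t3,w3) ✗  (t3,w4) ✓  (t4,w2) ✗  (t4,w3) ✓  (t5,w1) ✗  (t5,w2) ✓  (t5,w6) ✗  (t6,w4) ✗
Counterexamples (restrictor pairs failing the scope): 5.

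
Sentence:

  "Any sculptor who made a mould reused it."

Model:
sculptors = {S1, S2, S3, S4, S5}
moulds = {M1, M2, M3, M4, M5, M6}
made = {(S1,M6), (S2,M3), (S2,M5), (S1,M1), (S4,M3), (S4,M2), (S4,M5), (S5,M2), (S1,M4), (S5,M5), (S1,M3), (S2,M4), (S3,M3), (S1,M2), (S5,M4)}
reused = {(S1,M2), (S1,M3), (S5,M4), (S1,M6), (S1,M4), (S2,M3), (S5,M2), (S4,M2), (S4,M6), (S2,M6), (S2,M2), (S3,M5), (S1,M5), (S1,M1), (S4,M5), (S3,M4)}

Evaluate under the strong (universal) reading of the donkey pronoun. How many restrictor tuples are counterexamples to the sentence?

5

"it" takes "a mould" as antecedent — a donkey pronoun bound across the clause boundary.
Strong reading: for every (s,m) with made(s,m), reused(s,m).
Restrictor pairs: (S1,M1) ✓  (S1,M2) ✓  (S1,M3) ✓  (S1,M4) ✓  (S1,M6) ✓  (S2,M3) ✓  (S2,M4) ✗  (S2,M5) ✗  (S3,M3) ✗  (S4,M2) ✓  (S4,M3) ✗  (S4,M5) ✓  (S5,M2) ✓  (S5,M4) ✓  (S5,M5) ✗
Counterexamples (restrictor pairs failing the scope): 5.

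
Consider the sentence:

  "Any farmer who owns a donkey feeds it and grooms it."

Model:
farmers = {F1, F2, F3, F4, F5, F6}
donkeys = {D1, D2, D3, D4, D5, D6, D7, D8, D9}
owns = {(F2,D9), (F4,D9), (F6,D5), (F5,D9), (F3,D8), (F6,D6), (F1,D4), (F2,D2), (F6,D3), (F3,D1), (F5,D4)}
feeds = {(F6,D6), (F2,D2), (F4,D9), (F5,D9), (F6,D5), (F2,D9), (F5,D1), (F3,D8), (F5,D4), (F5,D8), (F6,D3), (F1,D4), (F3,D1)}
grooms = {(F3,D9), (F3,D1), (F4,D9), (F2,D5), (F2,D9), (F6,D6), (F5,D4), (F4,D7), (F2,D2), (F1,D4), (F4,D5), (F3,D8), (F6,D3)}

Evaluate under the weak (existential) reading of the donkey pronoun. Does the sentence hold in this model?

True

"it" takes "a donkey" as antecedent — a donkey pronoun bound across the clause boundary.
Weak reading: every farmer f with some owns-donkey has at least one owns-donkey d such that feeds(f,d) ∧ grooms(f,d).
Per farmer: F1:✓  F2:✓  F3:✓  F4:✓  F5:✓  F6:✓
Every farmer in the restrictor has a witness.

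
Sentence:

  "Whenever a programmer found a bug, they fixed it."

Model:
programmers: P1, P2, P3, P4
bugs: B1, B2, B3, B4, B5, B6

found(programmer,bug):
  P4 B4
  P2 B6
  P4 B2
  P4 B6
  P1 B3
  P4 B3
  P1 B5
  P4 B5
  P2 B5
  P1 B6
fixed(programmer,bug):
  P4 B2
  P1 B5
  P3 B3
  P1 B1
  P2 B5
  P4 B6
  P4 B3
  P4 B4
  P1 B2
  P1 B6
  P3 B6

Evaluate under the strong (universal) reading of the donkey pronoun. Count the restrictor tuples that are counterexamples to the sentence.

"it" takes "a bug" as antecedent — a donkey pronoun bound across the clause boundary.
Strong reading: for every (p,b) with found(p,b), fixed(p,b).
Restrictor pairs: (P1,B3) ✗  (P1,B5) ✓  (P1,B6) ✓  (P2,B5) ✓  (P2,B6) ✗  (P4,B2) ✓  (P4,B3) ✓  (P4,B4) ✓  (P4,B5) ✗  (P4,B6) ✓
Counterexamples (restrictor pairs failing the scope): 3.

3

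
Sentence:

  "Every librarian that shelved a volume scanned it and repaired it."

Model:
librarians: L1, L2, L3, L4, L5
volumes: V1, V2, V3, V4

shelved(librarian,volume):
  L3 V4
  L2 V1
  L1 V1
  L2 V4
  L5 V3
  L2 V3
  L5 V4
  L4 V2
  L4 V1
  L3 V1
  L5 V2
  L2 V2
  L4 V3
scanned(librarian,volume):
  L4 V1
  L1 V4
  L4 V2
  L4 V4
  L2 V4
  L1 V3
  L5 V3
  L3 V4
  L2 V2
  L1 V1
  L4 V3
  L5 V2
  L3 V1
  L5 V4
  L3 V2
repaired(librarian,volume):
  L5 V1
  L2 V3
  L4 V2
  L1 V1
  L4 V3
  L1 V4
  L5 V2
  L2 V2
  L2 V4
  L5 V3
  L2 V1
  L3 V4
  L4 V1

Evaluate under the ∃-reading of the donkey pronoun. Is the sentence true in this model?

True

"it" takes "a volume" as antecedent — a donkey pronoun bound across the clause boundary.
Weak reading: every librarian l with some shelved-volume has at least one shelved-volume v such that scanned(l,v) ∧ repaired(l,v).
Per librarian: L1:✓  L2:✓  L3:✓  L4:✓  L5:✓
Every librarian in the restrictor has a witness.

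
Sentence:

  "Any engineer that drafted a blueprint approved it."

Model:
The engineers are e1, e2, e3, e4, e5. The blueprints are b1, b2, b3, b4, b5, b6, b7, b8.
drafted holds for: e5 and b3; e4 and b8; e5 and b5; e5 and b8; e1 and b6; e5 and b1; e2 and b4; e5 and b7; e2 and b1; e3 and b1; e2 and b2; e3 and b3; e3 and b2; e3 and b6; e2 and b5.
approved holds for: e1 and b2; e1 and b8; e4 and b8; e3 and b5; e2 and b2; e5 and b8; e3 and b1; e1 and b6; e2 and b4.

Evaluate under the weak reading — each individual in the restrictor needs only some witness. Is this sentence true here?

True

"it" takes "a blueprint" as antecedent — a donkey pronoun bound across the clause boundary.
Weak reading: every engineer e with some drafted-blueprint has at least one drafted-blueprint b such that approved(e,b).
Per engineer: e1:✓  e2:✓  e3:✓  e4:✓  e5:✓
Every engineer in the restrictor has a witness.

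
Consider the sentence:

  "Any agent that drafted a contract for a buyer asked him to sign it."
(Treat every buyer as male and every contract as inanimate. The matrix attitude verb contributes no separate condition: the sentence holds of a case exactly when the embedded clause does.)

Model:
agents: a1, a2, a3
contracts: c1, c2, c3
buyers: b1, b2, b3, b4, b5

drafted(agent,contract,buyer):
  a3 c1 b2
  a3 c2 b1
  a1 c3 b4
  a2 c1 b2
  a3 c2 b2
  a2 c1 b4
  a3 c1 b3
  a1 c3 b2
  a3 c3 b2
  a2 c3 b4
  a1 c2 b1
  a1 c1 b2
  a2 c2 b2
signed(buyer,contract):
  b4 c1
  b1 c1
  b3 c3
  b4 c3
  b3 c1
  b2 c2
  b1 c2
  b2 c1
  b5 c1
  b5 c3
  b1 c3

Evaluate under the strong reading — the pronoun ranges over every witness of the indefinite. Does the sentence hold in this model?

"him" takes "a buyer" as antecedent and "it" takes "a contract"; both are donkey pronouns co-varying with the restrictor.
Strong reading: for every (a,c,b) with drafted(a,c,b), signed(b,c).
Restrictor triples: (a1,c1,b2)→signed(b2,c1) ✓  (a1,c2,b1)→signed(b1,c2) ✓  (a1,c3,b2)→signed(b2,c3) ✗  (a1,c3,b4)→signed(b4,c3) ✓  (a2,c1,b2)→signed(b2,c1) ✓  (a2,c1,b4)→signed(b4,c1) ✓  (a2,c2,b2)→signed(b2,c2) ✓  (a2,c3,b4)→signed(b4,c3) ✓  (a3,c1,b2)→signed(b2,c1) ✓  (a3,c1,b3)→signed(b3,c1) ✓  (a3,c2,b1)→signed(b1,c2) ✓  (a3,c2,b2)→signed(b2,c2) ✓  (a3,c3,b2)→signed(b2,c3) ✗
Counterexample: (a1,c3,b2) — signed(b2,c3) does not hold.

False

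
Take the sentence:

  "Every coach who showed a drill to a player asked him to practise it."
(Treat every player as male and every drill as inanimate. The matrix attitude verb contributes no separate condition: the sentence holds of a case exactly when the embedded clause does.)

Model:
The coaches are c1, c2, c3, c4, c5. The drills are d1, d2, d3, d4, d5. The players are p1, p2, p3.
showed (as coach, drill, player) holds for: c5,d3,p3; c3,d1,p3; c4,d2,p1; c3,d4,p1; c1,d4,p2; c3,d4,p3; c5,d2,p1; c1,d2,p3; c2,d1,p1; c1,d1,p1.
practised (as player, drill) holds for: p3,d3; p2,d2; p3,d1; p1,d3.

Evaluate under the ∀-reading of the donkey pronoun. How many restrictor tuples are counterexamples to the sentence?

"him" takes "a player" as antecedent and "it" takes "a drill"; both are donkey pronouns co-varying with the restrictor.
Strong reading: for every (c,d,p) with showed(c,d,p), practised(p,d).
Restrictor triples: (c1,d1,p1)→practised(p1,d1) ✗  (c1,d2,p3)→practised(p3,d2) ✗  (c1,d4,p2)→practised(p2,d4) ✗  (c2,d1,p1)→practised(p1,d1) ✗  (c3,d1,p3)→practised(p3,d1) ✓  (c3,d4,p1)→practised(p1,d4) ✗  (c3,d4,p3)→practised(p3,d4) ✗  (c4,d2,p1)→practised(p1,d2) ✗  (c5,d2,p1)→practised(p1,d2) ✗  (c5,d3,p3)→practised(p3,d3) ✓
Counterexamples (restrictor triples failing the scope): 8.

8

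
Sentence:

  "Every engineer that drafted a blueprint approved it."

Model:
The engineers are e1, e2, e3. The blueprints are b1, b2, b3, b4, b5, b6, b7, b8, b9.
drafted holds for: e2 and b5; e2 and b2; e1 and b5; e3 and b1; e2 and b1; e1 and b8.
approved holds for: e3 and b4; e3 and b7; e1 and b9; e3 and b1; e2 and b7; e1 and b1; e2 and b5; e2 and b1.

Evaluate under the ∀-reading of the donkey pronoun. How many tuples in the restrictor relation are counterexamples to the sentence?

3

"it" takes "a blueprint" as antecedent — a donkey pronoun bound across the clause boundary.
Strong reading: for every (e,b) with drafted(e,b), approved(e,b).
Restrictor pairs: (e1,b5) ✗  (e1,b8) ✗  (e2,b1) ✓  (e2,b2) ✗  (e2,b5) ✓  (e3,b1) ✓
Counterexamples (restrictor pairs failing the scope): 3.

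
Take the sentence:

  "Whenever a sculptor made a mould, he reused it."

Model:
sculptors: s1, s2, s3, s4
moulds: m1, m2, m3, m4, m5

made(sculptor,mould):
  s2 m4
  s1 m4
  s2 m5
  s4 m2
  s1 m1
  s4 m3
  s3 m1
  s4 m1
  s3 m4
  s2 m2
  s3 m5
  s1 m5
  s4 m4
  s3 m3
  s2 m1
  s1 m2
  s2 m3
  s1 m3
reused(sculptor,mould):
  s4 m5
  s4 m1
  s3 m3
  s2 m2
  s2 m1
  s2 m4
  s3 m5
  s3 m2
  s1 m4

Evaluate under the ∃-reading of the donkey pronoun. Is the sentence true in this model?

True

"it" takes "a mould" as antecedent — a donkey pronoun bound across the clause boundary.
Weak reading: every sculptor s with some made-mould has at least one made-mould m such that reused(s,m).
Per sculptor: s1:✓  s2:✓  s3:✓  s4:✓
Every sculptor in the restrictor has a witness.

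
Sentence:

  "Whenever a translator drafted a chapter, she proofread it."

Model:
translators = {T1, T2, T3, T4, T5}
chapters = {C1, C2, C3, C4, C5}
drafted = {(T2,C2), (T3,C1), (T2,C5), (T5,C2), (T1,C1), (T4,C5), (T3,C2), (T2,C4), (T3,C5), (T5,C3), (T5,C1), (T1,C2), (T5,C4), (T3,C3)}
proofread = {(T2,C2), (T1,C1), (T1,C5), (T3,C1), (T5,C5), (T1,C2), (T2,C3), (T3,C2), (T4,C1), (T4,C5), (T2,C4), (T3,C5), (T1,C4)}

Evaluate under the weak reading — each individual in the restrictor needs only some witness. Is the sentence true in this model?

"it" takes "a chapter" as antecedent — a donkey pronoun bound across the clause boundary.
Weak reading: every translator t with some drafted-chapter has at least one drafted-chapter c such that proofread(t,c).
Per translator: T1:✓  T2:✓  T3:✓  T4:✓  T5:✗
T5 has no witness among its drafted-chapters.

False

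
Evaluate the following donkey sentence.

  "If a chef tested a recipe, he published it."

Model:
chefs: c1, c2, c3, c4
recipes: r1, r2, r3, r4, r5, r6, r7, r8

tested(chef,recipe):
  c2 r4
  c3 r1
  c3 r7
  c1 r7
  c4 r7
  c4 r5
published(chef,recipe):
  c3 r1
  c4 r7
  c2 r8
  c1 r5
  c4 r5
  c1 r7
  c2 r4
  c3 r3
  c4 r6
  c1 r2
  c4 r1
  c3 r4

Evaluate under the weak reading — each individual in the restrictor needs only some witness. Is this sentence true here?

True

"it" takes "a recipe" as antecedent — a donkey pronoun bound across the clause boundary.
Weak reading: every chef c with some tested-recipe has at least one tested-recipe r such that published(c,r).
Per chef: c1:✓  c2:✓  c3:✓  c4:✓
Every chef in the restrictor has a witness.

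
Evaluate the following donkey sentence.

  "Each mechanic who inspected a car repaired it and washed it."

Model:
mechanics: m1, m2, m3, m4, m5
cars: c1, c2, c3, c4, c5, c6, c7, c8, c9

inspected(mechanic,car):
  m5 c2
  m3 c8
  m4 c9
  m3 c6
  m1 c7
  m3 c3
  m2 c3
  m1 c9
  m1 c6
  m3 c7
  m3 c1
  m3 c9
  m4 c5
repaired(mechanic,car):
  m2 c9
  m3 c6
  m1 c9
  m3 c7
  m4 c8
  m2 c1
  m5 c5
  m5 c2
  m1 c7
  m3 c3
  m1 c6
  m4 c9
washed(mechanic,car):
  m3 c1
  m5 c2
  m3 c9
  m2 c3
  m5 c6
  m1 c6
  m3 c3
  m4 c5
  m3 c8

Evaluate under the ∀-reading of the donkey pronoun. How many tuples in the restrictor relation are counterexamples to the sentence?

"it" takes "a car" as antecedent — a donkey pronoun bound across the clause boundary.
Strong reading: for every (m,c) with inspected(m,c), repaired(m,c) ∧ washed(m,c).
Restrictor pairs: (m1,c6) ✓  (m1,c7) ✗  (m1,c9) ✗  (m2,c3) ✗  (m3,c1) ✗  (m3,c3) ✓  (m3,c6) ✗  (m3,c7) ✗  (m3,c8) ✗  (m3,c9) ✗  (m4,c5) ✗  (m4,c9) ✗  (m5,c2) ✓
Counterexamples (restrictor pairs failing the scope): 10.

10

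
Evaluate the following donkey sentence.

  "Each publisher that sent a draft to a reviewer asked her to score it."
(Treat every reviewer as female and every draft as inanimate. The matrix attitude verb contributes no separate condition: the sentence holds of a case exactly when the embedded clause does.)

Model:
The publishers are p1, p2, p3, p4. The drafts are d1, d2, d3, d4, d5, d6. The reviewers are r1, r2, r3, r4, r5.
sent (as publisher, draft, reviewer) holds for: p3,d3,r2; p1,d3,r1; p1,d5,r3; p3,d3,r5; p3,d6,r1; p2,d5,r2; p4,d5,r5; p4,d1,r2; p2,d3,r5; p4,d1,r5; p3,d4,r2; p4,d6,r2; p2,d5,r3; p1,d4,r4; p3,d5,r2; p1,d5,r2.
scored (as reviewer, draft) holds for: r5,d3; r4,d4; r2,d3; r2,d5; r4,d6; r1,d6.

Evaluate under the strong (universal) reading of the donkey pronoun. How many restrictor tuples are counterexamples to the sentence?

"her" takes "a reviewer" as antecedent and "it" takes "a draft"; both are donkey pronouns co-varying with the restrictor.
Strong reading: for every (p,d,r) with sent(p,d,r), scored(r,d).
Restrictor triples: (p1,d3,r1)→scored(r1,d3) ✗  (p1,d4,r4)→scored(r4,d4) ✓  (p1,d5,r2)→scored(r2,d5) ✓  (p1,d5,r3)→scored(r3,d5) ✗  (p2,d3,r5)→scored(r5,d3) ✓  (p2,d5,r2)→scored(r2,d5) ✓  (p2,d5,r3)→scored(r3,d5) ✗  (p3,d3,r2)→scored(r2,d3) ✓  (p3,d3,r5)→scored(r5,d3) ✓  (p3,d4,r2)→scored(r2,d4) ✗  (p3,d5,r2)→scored(r2,d5) ✓  (p3,d6,r1)→scored(r1,d6) ✓  (p4,d1,r2)→scored(r2,d1) ✗  (p4,d1,r5)→scored(r5,d1) ✗  (p4,d5,r5)→scored(r5,d5) ✗  (p4,d6,r2)→scored(r2,d6) ✗
Counterexamples (restrictor triples failing the scope): 8.

8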